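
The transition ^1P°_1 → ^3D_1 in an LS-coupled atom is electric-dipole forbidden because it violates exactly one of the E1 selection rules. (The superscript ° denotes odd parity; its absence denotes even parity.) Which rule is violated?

Reading off the term symbols: S 0→1, L 1→2, J 1→1, parity odd→even.
Parity must change: odd → even — satisfied.
ΔS = 0: S: 0 → 1 — violated.
ΔL = 0, ±1 (not L=0↔0): L: 1 → 2, ΔL = +1 — satisfied.
ΔJ = 0, ±1 (not J=0↔0): J: 1 → 1, ΔJ = +0 — satisfied.

the ΔS = 0 rule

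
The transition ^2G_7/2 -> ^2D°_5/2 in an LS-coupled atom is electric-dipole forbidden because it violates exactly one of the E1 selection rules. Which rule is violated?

Initial level: S=1/2, L=4, J=7/2, parity even. Final level: S=1/2, L=2, J=5/2, parity odd.
Parity must change: even → odd — ✓.
ΔS = 0: S: 1/2 → 1/2 — ✓.
ΔL = 0, ±1 (not L=0↔0): L: 4 → 2, ΔL = -2 — ✗.
ΔJ = 0, ±1 (not J=0↔0): J: 7/2 → 5/2, ΔJ = -1 — ✓.

the ΔL = 0, ±1 rule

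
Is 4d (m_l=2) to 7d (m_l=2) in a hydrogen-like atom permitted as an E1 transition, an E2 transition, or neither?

Δl = 2 − 2 = +0; l_i + l_f = 4.
Δm_l = +0.
E1 (Δl = ±1, |Δm_l| ≤ 1): not satisfied.
E2 (Δl = 0,±2, l_i+l_f ≥ 2, |Δm_l| ≤ 2): satisfied.

E2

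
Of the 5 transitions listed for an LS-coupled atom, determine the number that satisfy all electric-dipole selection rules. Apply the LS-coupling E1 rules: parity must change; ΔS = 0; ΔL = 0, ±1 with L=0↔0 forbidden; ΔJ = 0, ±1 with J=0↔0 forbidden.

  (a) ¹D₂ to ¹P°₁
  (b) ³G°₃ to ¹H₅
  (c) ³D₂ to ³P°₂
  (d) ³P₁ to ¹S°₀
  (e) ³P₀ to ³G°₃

2

(a) allowed
(b) forbidden (ΔS, ΔJ fail)
(c) allowed
(d) forbidden (ΔS fails)
(e) forbidden (ΔL, ΔJ fail)
Total allowed: 2 of 5.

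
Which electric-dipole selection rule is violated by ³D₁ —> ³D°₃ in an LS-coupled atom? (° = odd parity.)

Initial level: S=1, L=2, J=1, parity even. Final level: S=1, L=2, J=3, parity odd.
Parity must change: even → odd — satisfied.
ΔS = 0: S: 1 → 1 — satisfied.
ΔL = 0, ±1 (not L=0↔0): L: 2 → 2, ΔL = +0 — satisfied.
ΔJ = 0, ±1 (not J=0↔0): J: 1 → 3, ΔJ = +2 — violated.

the ΔJ = 0, ±1 rule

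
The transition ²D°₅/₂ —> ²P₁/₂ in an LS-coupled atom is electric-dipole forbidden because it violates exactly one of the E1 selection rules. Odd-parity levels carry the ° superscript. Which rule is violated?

the ΔJ = 0, ±1 rule

Initial level: S=1/2, L=2, J=5/2, parity odd. Final level: S=1/2, L=1, J=1/2, parity even.
Parity must change: odd → even — ok.
ΔS = 0: S: 1/2 → 1/2 — ok.
ΔL = 0, ±1 (not L=0↔0): L: 2 → 1, ΔL = -1 — ok.
ΔJ = 0, ±1 (not J=0↔0): J: 5/2 → 1/2, ΔJ = -2 — fails.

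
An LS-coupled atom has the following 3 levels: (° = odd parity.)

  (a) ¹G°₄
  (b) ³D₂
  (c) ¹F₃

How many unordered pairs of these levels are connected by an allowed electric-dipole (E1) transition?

1

(a)–(b): forbidden (ΔS, ΔL, ΔJ).
(a)–(c): allowed.
(b)–(c): forbidden (parity, ΔS).
Allowed pairs: 1 of 3.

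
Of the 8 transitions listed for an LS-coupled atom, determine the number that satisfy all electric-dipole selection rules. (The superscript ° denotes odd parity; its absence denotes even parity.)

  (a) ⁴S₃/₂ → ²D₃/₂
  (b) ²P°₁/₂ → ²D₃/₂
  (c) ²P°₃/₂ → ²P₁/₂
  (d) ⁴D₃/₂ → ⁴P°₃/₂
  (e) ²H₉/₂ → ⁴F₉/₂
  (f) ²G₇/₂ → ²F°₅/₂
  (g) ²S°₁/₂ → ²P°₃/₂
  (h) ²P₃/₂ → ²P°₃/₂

5

(a) forbidden (parity, ΔS, ΔL fail)
(b) allowed
(c) allowed
(d) allowed
(e) forbidden (parity, ΔS, ΔL fail)
(f) allowed
(g) forbidden (parity fails)
(h) allowed
Total allowed: 5 of 8.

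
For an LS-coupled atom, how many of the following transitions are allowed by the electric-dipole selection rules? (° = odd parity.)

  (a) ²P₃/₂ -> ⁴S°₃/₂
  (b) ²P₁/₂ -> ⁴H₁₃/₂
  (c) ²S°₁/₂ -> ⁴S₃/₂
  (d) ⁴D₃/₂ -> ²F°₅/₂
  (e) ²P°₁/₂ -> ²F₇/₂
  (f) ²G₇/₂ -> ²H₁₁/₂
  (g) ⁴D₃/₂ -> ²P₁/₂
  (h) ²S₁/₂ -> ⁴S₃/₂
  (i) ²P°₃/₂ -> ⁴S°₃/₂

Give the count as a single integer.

0

(a) forbidden (ΔS fails)
(b) forbidden (parity, ΔS, ΔL, ΔJ fail)
(c) forbidden (ΔS, ΔL fail)
(d) forbidden (ΔS fails)
(e) forbidden (ΔL, ΔJ fail)
(f) forbidden (parity, ΔJ fail)
(g) forbidden (parity, ΔS fail)
(h) forbidden (parity, ΔS, ΔL fail)
(i) forbidden (parity, ΔS fail)
Total allowed: 0 of 9.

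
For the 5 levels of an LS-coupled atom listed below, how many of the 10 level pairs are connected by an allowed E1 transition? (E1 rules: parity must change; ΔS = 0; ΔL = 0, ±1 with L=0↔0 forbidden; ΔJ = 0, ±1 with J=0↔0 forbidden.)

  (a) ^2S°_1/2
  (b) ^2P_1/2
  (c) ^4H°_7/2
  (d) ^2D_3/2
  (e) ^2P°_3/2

3

(a)–(b): allowed.
(a)–(c): forbidden (parity, ΔS, ΔL, ΔJ).
(a)–(d): forbidden (ΔL).
(a)–(e): forbidden (parity).
(b)–(c): forbidden (ΔS, ΔL, ΔJ).
(b)–(d): forbidden (parity).
(b)–(e): allowed.
(c)–(d): forbidden (ΔS, ΔL, ΔJ).
(c)–(e): forbidden (parity, ΔS, ΔL, ΔJ).
(d)–(e): allowed.
Allowed pairs: 3 of 10.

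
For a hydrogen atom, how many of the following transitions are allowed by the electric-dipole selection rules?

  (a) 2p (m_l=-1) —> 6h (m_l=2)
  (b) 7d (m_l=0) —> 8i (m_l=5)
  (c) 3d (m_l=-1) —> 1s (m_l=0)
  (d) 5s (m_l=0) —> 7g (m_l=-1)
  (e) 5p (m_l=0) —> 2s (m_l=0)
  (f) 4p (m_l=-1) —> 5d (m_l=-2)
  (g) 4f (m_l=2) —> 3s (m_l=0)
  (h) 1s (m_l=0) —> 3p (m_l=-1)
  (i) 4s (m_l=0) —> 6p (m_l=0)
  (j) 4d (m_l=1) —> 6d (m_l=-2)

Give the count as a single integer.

(a) forbidden — Δl = +4 (E1 requires Δl = ±1); Δm_l = +3 (E1 requires Δm_l = 0, ±1)
(b) forbidden — Δl = +4 (E1 requires Δl = ±1); Δm_l = +5 (E1 requires Δm_l = 0, ±1)
(c) forbidden — Δl = -2 (E1 requires Δl = ±1)
(d) forbidden — Δl = +4 (E1 requires Δl = ±1)
(e) allowed
(f) allowed
(g) forbidden — Δl = -3 (E1 requires Δl = ±1); Δm_l = -2 (E1 requires Δm_l = 0, ±1)
(h) allowed
(i) allowed
(j) forbidden — Δl = +0 (E1 requires Δl = ±1); Δm_l = -3 (E1 requires Δm_l = 0, ±1)
Total allowed: 4 of 10.

4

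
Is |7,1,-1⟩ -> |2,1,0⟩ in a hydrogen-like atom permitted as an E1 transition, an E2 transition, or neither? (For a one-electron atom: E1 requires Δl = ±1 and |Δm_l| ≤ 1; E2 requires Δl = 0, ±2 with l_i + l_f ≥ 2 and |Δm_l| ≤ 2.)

Δl = 1 − 1 = +0; l_i + l_f = 2.
Δm_l = +1.
E1 (Δl = ±1, |Δm_l| ≤ 1): not satisfied.
E2 (Δl = 0,±2, l_i+l_f ≥ 2, |Δm_l| ≤ 2): satisfied.

E2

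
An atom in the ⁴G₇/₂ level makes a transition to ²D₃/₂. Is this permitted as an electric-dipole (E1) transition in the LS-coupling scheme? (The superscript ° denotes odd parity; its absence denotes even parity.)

forbidden

Reading off the term symbols: S 3/2→1/2, L 4→2, J 7/2→3/2, parity even→even.
ΔJ = 0, ±1 (not J=0↔0): J: 7/2 → 3/2, ΔJ = -2 — ✗.
Parity must change: even → even — ✗.
ΔL = 0, ±1 (not L=0↔0): L: 4 → 2, ΔL = -2 — ✗.
ΔS = 0: S: 3/2 → 1/2 — ✗.
Rule(s) violated: parity, ΔS, ΔL, ΔJ.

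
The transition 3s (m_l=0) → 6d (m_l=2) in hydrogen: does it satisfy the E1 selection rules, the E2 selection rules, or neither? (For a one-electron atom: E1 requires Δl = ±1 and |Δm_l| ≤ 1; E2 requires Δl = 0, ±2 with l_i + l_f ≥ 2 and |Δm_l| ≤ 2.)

E2

Δl = 2 − 0 = +2; l_i + l_f = 2.
Δm_l = +2.
E1 (Δl = ±1, |Δm_l| ≤ 1): not satisfied.
E2 (Δl = 0,±2, l_i+l_f ≥ 2, |Δm_l| ≤ 2): satisfied.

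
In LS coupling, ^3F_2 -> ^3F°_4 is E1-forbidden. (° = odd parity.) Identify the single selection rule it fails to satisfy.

Initial level: S=1, L=3, J=2, parity even. Final level: S=1, L=3, J=4, parity odd.
Parity must change: even → odd — ok.
ΔS = 0: S: 1 → 1 — ok.
ΔL = 0, ±1 (not L=0↔0): L: 3 → 3, ΔL = +0 — ok.
ΔJ = 0, ±1 (not J=0↔0): J: 2 → 4, ΔJ = +2 — fails.

the ΔJ = 0, ±1 rule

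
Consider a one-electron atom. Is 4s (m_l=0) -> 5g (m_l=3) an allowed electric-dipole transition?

forbidden

Initial l = 0, final l = 4, so Δl = +4. E1 requires Δl = ±1: ✗.
Δm_l = 3 − (0) = +3. E1 requires Δm_l = 0, ±1: ✗.
The transition is electric-dipole forbidden.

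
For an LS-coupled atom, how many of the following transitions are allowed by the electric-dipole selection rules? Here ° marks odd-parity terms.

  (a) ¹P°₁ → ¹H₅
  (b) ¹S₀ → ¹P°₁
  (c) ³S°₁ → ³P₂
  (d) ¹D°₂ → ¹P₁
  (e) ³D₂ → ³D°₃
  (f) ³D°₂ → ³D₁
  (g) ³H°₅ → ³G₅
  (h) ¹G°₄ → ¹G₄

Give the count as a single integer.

7

(a) forbidden (ΔL, ΔJ fail)
(b) allowed
(c) allowed
(d) allowed
(e) allowed
(f) allowed
(g) allowed
(h) allowed
Total allowed: 7 of 8.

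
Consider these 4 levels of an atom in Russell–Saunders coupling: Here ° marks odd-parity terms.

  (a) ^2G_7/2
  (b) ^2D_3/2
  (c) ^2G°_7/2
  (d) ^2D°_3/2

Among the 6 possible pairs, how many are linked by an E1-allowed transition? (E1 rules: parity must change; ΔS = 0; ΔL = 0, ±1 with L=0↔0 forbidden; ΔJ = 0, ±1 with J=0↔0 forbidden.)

2

(a)–(b): forbidden (parity, ΔL, ΔJ).
(a)–(c): allowed.
(a)–(d): forbidden (ΔL, ΔJ).
(b)–(c): forbidden (ΔL, ΔJ).
(b)–(d): allowed.
(c)–(d): forbidden (parity, ΔL, ΔJ).
Allowed pairs: 2 of 6.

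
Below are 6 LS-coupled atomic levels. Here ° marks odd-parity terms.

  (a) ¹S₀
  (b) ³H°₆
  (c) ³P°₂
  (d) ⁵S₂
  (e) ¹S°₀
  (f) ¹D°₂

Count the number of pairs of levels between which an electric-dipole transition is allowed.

0

(a)–(b): forbidden (ΔS, ΔL, ΔJ).
(a)–(c): forbidden (ΔS, ΔJ).
(a)–(d): forbidden (parity, ΔS, ΔL, ΔJ).
(a)–(e): forbidden (ΔL, ΔJ).
(a)–(f): forbidden (ΔL, ΔJ).
(b)–(c): forbidden (parity, ΔL, ΔJ).
(b)–(d): forbidden (ΔS, ΔL, ΔJ).
(b)–(e): forbidden (parity, ΔS, ΔL, ΔJ).
(b)–(f): forbidden (parity, ΔS, ΔL, ΔJ).
(c)–(d): forbidden (ΔS).
(c)–(e): forbidden (parity, ΔS, ΔJ).
(c)–(f): forbidden (parity, ΔS).
(d)–(e): forbidden (ΔS, ΔL, ΔJ).
(d)–(f): forbidden (ΔS, ΔL).
(e)–(f): forbidden (parity, ΔL, ΔJ).
Allowed pairs: 0 of 15.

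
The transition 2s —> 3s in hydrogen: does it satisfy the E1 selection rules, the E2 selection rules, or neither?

Δl = 0 − 0 = +0; l_i + l_f = 0.
E1 (Δl = ±1): not satisfied.
E2 (Δl = 0,±2, l_i+l_f ≥ 2): not satisfied.

neither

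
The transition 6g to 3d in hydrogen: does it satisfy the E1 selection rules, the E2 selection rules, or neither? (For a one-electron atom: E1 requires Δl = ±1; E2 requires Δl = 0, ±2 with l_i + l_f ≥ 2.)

E2

Δl = 2 − 4 = -2; l_i + l_f = 6.
E1 (Δl = ±1): not satisfied.
E2 (Δl = 0,±2, l_i+l_f ≥ 2): satisfied.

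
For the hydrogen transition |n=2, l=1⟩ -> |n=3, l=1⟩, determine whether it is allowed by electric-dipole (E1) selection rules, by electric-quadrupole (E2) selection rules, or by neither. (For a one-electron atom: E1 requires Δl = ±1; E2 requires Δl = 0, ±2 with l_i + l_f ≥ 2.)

E2

Δl = 1 − 1 = +0; l_i + l_f = 2.
E1 (Δl = ±1): not satisfied.
E2 (Δl = 0,±2, l_i+l_f ≥ 2): satisfied.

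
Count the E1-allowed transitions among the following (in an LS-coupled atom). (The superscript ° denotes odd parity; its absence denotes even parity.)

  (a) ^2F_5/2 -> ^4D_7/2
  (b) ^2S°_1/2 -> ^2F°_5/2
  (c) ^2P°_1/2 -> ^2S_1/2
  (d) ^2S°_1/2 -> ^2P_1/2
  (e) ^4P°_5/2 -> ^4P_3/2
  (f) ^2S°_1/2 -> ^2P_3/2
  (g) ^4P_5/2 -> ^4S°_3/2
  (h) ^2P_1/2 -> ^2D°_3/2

(a) forbidden (parity, ΔS fail)
(b) forbidden (parity, ΔL, ΔJ fail)
(c) allowed
(d) allowed
(e) allowed
(f) allowed
(g) allowed
(h) allowed
Total allowed: 6 of 8.

6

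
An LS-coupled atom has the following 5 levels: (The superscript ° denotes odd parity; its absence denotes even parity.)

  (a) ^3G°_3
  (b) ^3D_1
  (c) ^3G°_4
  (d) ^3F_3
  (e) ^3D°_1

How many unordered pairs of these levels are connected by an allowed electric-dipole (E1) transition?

(a)–(b): forbidden (ΔL, ΔJ).
(a)–(c): forbidden (parity).
(a)–(d): allowed.
(a)–(e): forbidden (parity, ΔL, ΔJ).
(b)–(c): forbidden (ΔL, ΔJ).
(b)–(d): forbidden (parity, ΔJ).
(b)–(e): allowed.
(c)–(d): allowed.
(c)–(e): forbidden (parity, ΔL, ΔJ).
(d)–(e): forbidden (ΔJ).
Allowed pairs: 3 of 10.

3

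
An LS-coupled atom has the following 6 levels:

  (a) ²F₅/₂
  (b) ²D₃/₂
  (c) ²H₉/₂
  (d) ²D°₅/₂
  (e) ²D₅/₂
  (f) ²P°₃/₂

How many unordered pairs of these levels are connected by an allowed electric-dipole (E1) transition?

(a)–(b): forbidden (parity).
(a)–(c): forbidden (parity, ΔL, ΔJ).
(a)–(d): allowed.
(a)–(e): forbidden (parity).
(a)–(f): forbidden (ΔL).
(b)–(c): forbidden (parity, ΔL, ΔJ).
(b)–(d): allowed.
(b)–(e): forbidden (parity).
(b)–(f): allowed.
(c)–(d): forbidden (ΔL, ΔJ).
(c)–(e): forbidden (parity, ΔL, ΔJ).
(c)–(f): forbidden (ΔL, ΔJ).
(d)–(e): allowed.
(d)–(f): forbidden (parity).
(e)–(f): allowed.
Allowed pairs: 5 of 15.

5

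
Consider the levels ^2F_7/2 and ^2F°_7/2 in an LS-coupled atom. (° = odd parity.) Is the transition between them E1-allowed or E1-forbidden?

Initial level: S=1/2, L=3, J=7/2, parity even. Final level: S=1/2, L=3, J=7/2, parity odd.
ΔS = 0: S: 1/2 → 1/2 — ✓.
Parity must change: even → odd — ✓.
ΔL = 0, ±1 (not L=0↔0): L: 3 → 3, ΔL = +0 — ✓.
ΔJ = 0, ±1 (not J=0↔0): J: 7/2 → 7/2, ΔJ = +0 — ✓.
All four E1 rules are satisfied.

allowed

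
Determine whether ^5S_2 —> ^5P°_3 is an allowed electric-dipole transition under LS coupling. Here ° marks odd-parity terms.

allowed

Parity must change: even → odd — passes.
ΔS = 0: S: 2 → 2 — passes.
ΔL = 0, ±1 (not L=0↔0): L: 0 → 1, ΔL = +1 — passes.
ΔJ = 0, ±1 (not J=0↔0): J: 2 → 3, ΔJ = +1 — passes.
All four E1 rules are satisfied.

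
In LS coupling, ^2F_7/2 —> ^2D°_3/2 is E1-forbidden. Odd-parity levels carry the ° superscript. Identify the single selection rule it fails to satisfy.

Reading off the term symbols: S 1/2→1/2, L 3→2, J 7/2→3/2, parity even→odd.
ΔL = 0, ±1 (not L=0↔0): L: 3 → 2, ΔL = -1 — ok.
ΔJ = 0, ±1 (not J=0↔0): J: 7/2 → 3/2, ΔJ = -2 — fails.
ΔS = 0: S: 1/2 → 1/2 — ok.
Parity must change: even → odd — ok.

the ΔJ = 0, ±1 rule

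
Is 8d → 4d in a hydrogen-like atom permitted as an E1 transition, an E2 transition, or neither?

E2

Δl = 2 − 2 = +0; l_i + l_f = 4.
E1 (Δl = ±1): not satisfied.
E2 (Δl = 0,±2, l_i+l_f ≥ 2): satisfied.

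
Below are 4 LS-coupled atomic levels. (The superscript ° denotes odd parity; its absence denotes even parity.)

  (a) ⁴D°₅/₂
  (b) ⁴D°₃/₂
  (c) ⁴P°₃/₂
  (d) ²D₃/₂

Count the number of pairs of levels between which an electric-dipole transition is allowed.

0

(a)–(b): forbidden (parity).
(a)–(c): forbidden (parity).
(a)–(d): forbidden (ΔS).
(b)–(c): forbidden (parity).
(b)–(d): forbidden (ΔS).
(c)–(d): forbidden (ΔS).
Allowed pairs: 0 of 6.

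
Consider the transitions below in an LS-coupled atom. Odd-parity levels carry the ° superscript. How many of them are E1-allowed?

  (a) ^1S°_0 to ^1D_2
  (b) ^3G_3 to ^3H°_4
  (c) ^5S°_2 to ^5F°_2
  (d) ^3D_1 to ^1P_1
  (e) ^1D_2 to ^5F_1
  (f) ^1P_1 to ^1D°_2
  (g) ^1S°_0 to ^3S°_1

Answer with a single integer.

2

(a) forbidden (ΔL, ΔJ fail)
(b) allowed
(c) forbidden (parity, ΔL fail)
(d) forbidden (parity, ΔS fail)
(e) forbidden (parity, ΔS fail)
(f) allowed
(g) forbidden (parity, ΔS, ΔL fail)
Total allowed: 2 of 7.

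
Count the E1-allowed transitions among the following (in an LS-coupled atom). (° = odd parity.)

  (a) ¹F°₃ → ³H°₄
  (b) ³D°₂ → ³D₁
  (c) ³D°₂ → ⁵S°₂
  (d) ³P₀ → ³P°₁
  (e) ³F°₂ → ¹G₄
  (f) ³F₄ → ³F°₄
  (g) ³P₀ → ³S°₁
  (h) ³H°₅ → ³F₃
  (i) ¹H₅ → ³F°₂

(a) forbidden (parity, ΔS, ΔL fail)
(b) allowed
(c) forbidden (parity, ΔS, ΔL fail)
(d) allowed
(e) forbidden (ΔS, ΔJ fail)
(f) allowed
(g) allowed
(h) forbidden (ΔL, ΔJ fail)
(i) forbidden (ΔS, ΔL, ΔJ fail)
Total allowed: 4 of 9.

4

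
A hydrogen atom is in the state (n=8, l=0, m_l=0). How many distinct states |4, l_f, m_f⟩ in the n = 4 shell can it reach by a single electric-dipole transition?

E1 requires Δl = ±1, so l_f ∈ {-1, 1}; with 0 ≤ l_f ≤ n_f−1 = 3, the allowed l_f values are {1}.
For l_f = 1: m_f ∈ {m_i−1, m_i, m_i+1} ∩ [−1, 1] = {-1, 0, 1} → 3 states.
Total: 3.

3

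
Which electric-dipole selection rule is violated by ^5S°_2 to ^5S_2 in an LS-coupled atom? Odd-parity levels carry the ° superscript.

the L=0 ↔ L=0 exclusion

ΔS = 0: S: 2 → 2 — satisfied.
ΔL = 0, ±1 (not L=0↔0): L: 0 → 0, ΔL = +0 — violated.
ΔJ = 0, ±1 (not J=0↔0): J: 2 → 2, ΔJ = +0 — satisfied.
Parity must change: odd → even — satisfied.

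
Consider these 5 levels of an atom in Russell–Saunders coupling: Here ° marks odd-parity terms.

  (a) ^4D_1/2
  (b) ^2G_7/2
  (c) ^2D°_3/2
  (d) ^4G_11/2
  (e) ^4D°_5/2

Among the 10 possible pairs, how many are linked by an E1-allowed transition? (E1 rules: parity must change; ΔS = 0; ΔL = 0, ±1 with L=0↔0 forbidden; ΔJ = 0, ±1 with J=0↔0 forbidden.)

(a)–(b): forbidden (parity, ΔS, ΔL, ΔJ).
(a)–(c): forbidden (ΔS).
(a)–(d): forbidden (parity, ΔL, ΔJ).
(a)–(e): forbidden (ΔJ).
(b)–(c): forbidden (ΔL, ΔJ).
(b)–(d): forbidden (parity, ΔS, ΔJ).
(b)–(e): forbidden (ΔS, ΔL).
(c)–(d): forbidden (ΔS, ΔL, ΔJ).
(c)–(e): forbidden (parity, ΔS).
(d)–(e): forbidden (ΔL, ΔJ).
Allowed pairs: 0 of 10.

0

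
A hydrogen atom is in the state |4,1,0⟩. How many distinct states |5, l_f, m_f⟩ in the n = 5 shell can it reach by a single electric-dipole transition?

E1 requires Δl = ±1, so l_f ∈ {0, 2}; with 0 ≤ l_f ≤ n_f−1 = 4, the allowed l_f values are {0, 2}.
For l_f = 0: m_f ∈ {m_i−1, m_i, m_i+1} ∩ [−0, 0] = {0} → 1 state.
For l_f = 2: m_f ∈ {m_i−1, m_i, m_i+1} ∩ [−2, 2] = {-1, 0, 1} → 3 states.
Total: 4.

4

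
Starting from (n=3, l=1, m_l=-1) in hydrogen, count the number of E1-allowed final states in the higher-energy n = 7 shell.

E1 requires Δl = ±1, so l_f ∈ {0, 2}; with 0 ≤ l_f ≤ n_f−1 = 6, the allowed l_f values are {0, 2}.
For l_f = 0: m_f ∈ {m_i−1, m_i, m_i+1} ∩ [−0, 0] = {0} → 1 state.
For l_f = 2: m_f ∈ {m_i−1, m_i, m_i+1} ∩ [−2, 2] = {-2, -1, 0} → 3 states.
Total: 4.

4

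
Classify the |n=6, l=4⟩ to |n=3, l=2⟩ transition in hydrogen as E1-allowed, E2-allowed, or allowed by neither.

Δl = 2 − 4 = -2; l_i + l_f = 6.
E1 (Δl = ±1): not satisfied.
E2 (Δl = 0,±2, l_i+l_f ≥ 2): satisfied.

E2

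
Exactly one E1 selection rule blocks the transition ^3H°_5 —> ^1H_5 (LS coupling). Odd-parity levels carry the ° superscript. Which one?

Initial level: S=1, L=5, J=5, parity odd. Final level: S=0, L=5, J=5, parity even.
Parity must change: odd → even — satisfied.
ΔS = 0: S: 1 → 0 — violated.
ΔJ = 0, ±1 (not J=0↔0): J: 5 → 5, ΔJ = +0 — satisfied.
ΔL = 0, ±1 (not L=0↔0): L: 5 → 5, ΔL = +0 — satisfied.

the ΔS = 0 rule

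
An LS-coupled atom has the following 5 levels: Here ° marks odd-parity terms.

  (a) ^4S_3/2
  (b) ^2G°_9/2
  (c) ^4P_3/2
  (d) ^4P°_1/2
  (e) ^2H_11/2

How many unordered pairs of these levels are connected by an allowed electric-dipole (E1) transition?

(a)–(b): forbidden (ΔS, ΔL, ΔJ).
(a)–(c): forbidden (parity).
(a)–(d): allowed.
(a)–(e): forbidden (parity, ΔS, ΔL, ΔJ).
(b)–(c): forbidden (ΔS, ΔL, ΔJ).
(b)–(d): forbidden (parity, ΔS, ΔL, ΔJ).
(b)–(e): allowed.
(c)–(d): allowed.
(c)–(e): forbidden (parity, ΔS, ΔL, ΔJ).
(d)–(e): forbidden (ΔS, ΔL, ΔJ).
Allowed pairs: 3 of 10.

3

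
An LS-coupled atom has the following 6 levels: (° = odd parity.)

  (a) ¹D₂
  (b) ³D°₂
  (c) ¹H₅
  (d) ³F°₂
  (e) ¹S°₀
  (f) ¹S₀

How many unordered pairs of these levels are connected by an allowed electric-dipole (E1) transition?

(a)–(b): forbidden (ΔS).
(a)–(c): forbidden (parity, ΔL, ΔJ).
(a)–(d): forbidden (ΔS).
(a)–(e): forbidden (ΔL, ΔJ).
(a)–(f): forbidden (parity, ΔL, ΔJ).
(b)–(c): forbidden (ΔS, ΔL, ΔJ).
(b)–(d): forbidden (parity).
(b)–(e): forbidden (parity, ΔS, ΔL, ΔJ).
(b)–(f): forbidden (ΔS, ΔL, ΔJ).
(c)–(d): forbidden (ΔS, ΔL, ΔJ).
(c)–(e): forbidden (ΔL, ΔJ).
(c)–(f): forbidden (parity, ΔL, ΔJ).
(d)–(e): forbidden (parity, ΔS, ΔL, ΔJ).
(d)–(f): forbidden (ΔS, ΔL, ΔJ).
(e)–(f): forbidden (ΔL, ΔJ).
Allowed pairs: 0 of 15.

0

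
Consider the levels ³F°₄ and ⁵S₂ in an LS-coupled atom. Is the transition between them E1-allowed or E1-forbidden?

forbidden

Parity must change: odd → even — satisfied.
ΔS = 0: S: 1 → 2 — violated.
ΔL = 0, ±1 (not L=0↔0): L: 3 → 0, ΔL = -3 — violated.
ΔJ = 0, ±1 (not J=0↔0): J: 4 → 2, ΔJ = -2 — violated.
Rule(s) violated: ΔS, ΔL, ΔJ.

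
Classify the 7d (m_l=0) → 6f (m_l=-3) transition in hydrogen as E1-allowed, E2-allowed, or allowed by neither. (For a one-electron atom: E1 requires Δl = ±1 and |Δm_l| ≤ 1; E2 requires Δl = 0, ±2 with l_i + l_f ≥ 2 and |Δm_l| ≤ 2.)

Δl = 3 − 2 = +1; l_i + l_f = 5.
Δm_l = -3.
E1 (Δl = ±1, |Δm_l| ≤ 1): not satisfied.
E2 (Δl = 0,±2, l_i+l_f ≥ 2, |Δm_l| ≤ 2): not satisfied.

neither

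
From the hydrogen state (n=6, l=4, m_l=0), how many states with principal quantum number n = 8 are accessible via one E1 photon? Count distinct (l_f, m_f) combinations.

E1 requires Δl = ±1, so l_f ∈ {3, 5}; with 0 ≤ l_f ≤ n_f−1 = 7, the allowed l_f values are {3, 5}.
For l_f = 3: m_f ∈ {m_i−1, m_i, m_i+1} ∩ [−3, 3] = {-1, 0, 1} → 3 states.
For l_f = 5: m_f ∈ {m_i−1, m_i, m_i+1} ∩ [−5, 5] = {-1, 0, 1} → 3 states.
Total: 6.

6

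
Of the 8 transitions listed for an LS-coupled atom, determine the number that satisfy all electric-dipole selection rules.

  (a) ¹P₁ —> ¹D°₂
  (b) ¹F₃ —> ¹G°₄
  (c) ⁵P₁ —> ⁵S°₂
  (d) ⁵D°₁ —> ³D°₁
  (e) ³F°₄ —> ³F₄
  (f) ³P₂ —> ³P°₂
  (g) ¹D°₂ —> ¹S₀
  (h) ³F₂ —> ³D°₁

6

(a) allowed
(b) allowed
(c) allowed
(d) forbidden (parity, ΔS fail)
(e) allowed
(f) allowed
(g) forbidden (ΔL, ΔJ fail)
(h) allowed
Total allowed: 6 of 8.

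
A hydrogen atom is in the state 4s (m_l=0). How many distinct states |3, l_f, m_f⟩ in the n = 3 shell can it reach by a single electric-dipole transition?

E1 requires Δl = ±1, so l_f ∈ {-1, 1}; with 0 ≤ l_f ≤ n_f−1 = 2, the allowed l_f values are {1}.
For l_f = 1: m_f ∈ {m_i−1, m_i, m_i+1} ∩ [−1, 1] = {-1, 0, 1} → 3 states.
Total: 3.

3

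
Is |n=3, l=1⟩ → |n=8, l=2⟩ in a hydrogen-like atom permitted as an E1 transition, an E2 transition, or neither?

Δl = 2 − 1 = +1; l_i + l_f = 3.
E1 (Δl = ±1): satisfied.
E2 (Δl = 0,±2, l_i+l_f ≥ 2): not satisfied.

E1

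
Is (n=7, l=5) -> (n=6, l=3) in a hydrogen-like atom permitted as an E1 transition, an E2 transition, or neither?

E2

Δl = 3 − 5 = -2; l_i + l_f = 8.
E1 (Δl = ±1): not satisfied.
E2 (Δl = 0,±2, l_i+l_f ≥ 2): satisfied.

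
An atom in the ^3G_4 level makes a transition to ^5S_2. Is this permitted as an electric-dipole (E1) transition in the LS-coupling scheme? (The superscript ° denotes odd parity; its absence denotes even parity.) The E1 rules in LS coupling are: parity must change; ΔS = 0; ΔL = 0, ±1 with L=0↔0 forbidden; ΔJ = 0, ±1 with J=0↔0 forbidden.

forbidden

Parity must change: even → even — violated.
ΔS = 0: S: 1 → 2 — violated.
ΔL = 0, ±1 (not L=0↔0): L: 4 → 0, ΔL = -4 — violated.
ΔJ = 0, ±1 (not J=0↔0): J: 4 → 2, ΔJ = -2 — violated.
Rule(s) violated: parity, ΔS, ΔL, ΔJ.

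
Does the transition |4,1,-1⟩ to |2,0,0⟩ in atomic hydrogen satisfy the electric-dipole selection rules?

Δl = 0 − 1 = -1; the E1 rule Δl = ±1 is satisfied.
Δm_l = 0 − (-1) = +1. E1 requires Δm_l = 0, ±1: satisfied.
All E1 selection rules are satisfied.

allowed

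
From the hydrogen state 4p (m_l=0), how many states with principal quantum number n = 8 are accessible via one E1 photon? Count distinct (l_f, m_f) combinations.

E1 requires Δl = ±1, so l_f ∈ {0, 2}; with 0 ≤ l_f ≤ n_f−1 = 7, the allowed l_f values are {0, 2}.
For l_f = 0: m_f ∈ {m_i−1, m_i, m_i+1} ∩ [−0, 0] = {0} → 1 state.
For l_f = 2: m_f ∈ {m_i−1, m_i, m_i+1} ∩ [−2, 2] = {-1, 0, 1} → 3 states.
Total: 4.

4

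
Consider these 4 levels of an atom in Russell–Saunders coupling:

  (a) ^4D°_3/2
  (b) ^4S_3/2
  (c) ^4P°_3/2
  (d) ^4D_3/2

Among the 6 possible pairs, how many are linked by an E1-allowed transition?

3

(a)–(b): forbidden (ΔL).
(a)–(c): forbidden (parity).
(a)–(d): allowed.
(b)–(c): allowed.
(b)–(d): forbidden (parity, ΔL).
(c)–(d): allowed.
Allowed pairs: 3 of 6.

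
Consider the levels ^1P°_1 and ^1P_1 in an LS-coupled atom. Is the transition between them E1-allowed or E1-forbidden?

allowed

Initial level: S=0, L=1, J=1, parity odd. Final level: S=0, L=1, J=1, parity even.
Parity must change: odd → even — ✓.
ΔS = 0: S: 0 → 0 — ✓.
ΔL = 0, ±1 (not L=0↔0): L: 1 → 1, ΔL = +0 — ✓.
ΔJ = 0, ±1 (not J=0↔0): J: 1 → 1, ΔJ = +0 — ✓.
All four E1 rules are satisfied.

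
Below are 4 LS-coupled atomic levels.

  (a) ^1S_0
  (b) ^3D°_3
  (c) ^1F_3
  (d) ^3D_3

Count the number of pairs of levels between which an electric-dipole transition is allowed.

(a)–(b): forbidden (ΔS, ΔL, ΔJ).
(a)–(c): forbidden (parity, ΔL, ΔJ).
(a)–(d): forbidden (parity, ΔS, ΔL, ΔJ).
(b)–(c): forbidden (ΔS).
(b)–(d): allowed.
(c)–(d): forbidden (parity, ΔS).
Allowed pairs: 1 of 6.

1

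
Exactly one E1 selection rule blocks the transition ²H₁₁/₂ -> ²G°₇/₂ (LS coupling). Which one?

the ΔJ = 0, ±1 rule

Reading off the term symbols: S 1/2→1/2, L 5→4, J 11/2→7/2, parity even→odd.
Parity must change: even → odd — passes.
ΔS = 0: S: 1/2 → 1/2 — passes.
ΔL = 0, ±1 (not L=0↔0): L: 5 → 4, ΔL = -1 — passes.
ΔJ = 0, ±1 (not J=0↔0): J: 11/2 → 7/2, ΔJ = -2 — fails.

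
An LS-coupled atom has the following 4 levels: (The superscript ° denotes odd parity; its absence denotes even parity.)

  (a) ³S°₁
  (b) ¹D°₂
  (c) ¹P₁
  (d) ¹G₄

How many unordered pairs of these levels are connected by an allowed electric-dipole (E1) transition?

1

(a)–(b): forbidden (parity, ΔS, ΔL).
(a)–(c): forbidden (ΔS).
(a)–(d): forbidden (ΔS, ΔL, ΔJ).
(b)–(c): allowed.
(b)–(d): forbidden (ΔL, ΔJ).
(c)–(d): forbidden (parity, ΔL, ΔJ).
Allowed pairs: 1 of 6.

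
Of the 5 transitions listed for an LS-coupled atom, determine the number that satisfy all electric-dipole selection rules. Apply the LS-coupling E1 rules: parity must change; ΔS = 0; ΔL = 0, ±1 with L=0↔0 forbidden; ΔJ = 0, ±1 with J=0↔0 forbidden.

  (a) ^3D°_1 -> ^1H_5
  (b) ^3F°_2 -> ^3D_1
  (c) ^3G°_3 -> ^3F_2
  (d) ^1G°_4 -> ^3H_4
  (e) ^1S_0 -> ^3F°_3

2

(a) forbidden (ΔS, ΔL, ΔJ fail)
(b) allowed
(c) allowed
(d) forbidden (ΔS fails)
(e) forbidden (ΔS, ΔL, ΔJ fail)
Total allowed: 2 of 5.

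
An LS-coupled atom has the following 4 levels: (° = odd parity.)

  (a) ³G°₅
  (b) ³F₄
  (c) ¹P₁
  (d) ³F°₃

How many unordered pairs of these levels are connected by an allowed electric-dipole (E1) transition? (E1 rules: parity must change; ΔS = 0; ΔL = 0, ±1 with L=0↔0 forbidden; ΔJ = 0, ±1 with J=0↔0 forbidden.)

(a)–(b): allowed.
(a)–(c): forbidden (ΔS, ΔL, ΔJ).
(a)–(d): forbidden (parity, ΔJ).
(b)–(c): forbidden (parity, ΔS, ΔL, ΔJ).
(b)–(d): allowed.
(c)–(d): forbidden (ΔS, ΔL, ΔJ).
Allowed pairs: 2 of 6.

2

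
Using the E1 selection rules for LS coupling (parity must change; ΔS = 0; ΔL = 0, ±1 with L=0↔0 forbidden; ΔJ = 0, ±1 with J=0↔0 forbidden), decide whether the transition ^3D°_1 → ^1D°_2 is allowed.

forbidden

Initial level: S=1, L=2, J=1, parity odd. Final level: S=0, L=2, J=2, parity odd.
Parity must change: odd → odd — fails.
ΔS = 0: S: 1 → 0 — fails.
ΔL = 0, ±1 (not L=0↔0): L: 2 → 2, ΔL = +0 — passes.
ΔJ = 0, ±1 (not J=0↔0): J: 1 → 2, ΔJ = +1 — passes.
Rule(s) violated: parity, ΔS.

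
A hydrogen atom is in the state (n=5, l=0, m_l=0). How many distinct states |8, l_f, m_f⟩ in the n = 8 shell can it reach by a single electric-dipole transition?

E1 requires Δl = ±1, so l_f ∈ {-1, 1}; with 0 ≤ l_f ≤ n_f−1 = 7, the allowed l_f values are {1}.
For l_f = 1: m_f ∈ {m_i−1, m_i, m_i+1} ∩ [−1, 1] = {-1, 0, 1} → 3 states.
Total: 3.

3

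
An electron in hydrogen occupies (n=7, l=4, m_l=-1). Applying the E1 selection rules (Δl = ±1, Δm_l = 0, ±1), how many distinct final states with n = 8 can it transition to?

E1 requires Δl = ±1, so l_f ∈ {3, 5}; with 0 ≤ l_f ≤ n_f−1 = 7, the allowed l_f values are {3, 5}.
For l_f = 3: m_f ∈ {m_i−1, m_i, m_i+1} ∩ [−3, 3] = {-2, -1, 0} → 3 states.
For l_f = 5: m_f ∈ {m_i−1, m_i, m_i+1} ∩ [−5, 5] = {-2, -1, 0} → 3 states.
Total: 6.

6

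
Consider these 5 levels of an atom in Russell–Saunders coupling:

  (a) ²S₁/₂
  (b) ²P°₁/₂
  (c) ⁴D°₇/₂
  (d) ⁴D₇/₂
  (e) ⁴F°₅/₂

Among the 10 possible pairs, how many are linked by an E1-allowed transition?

(a)–(b): allowed.
(a)–(c): forbidden (ΔS, ΔL, ΔJ).
(a)–(d): forbidden (parity, ΔS, ΔL, ΔJ).
(a)–(e): forbidden (ΔS, ΔL, ΔJ).
(b)–(c): forbidden (parity, ΔS, ΔJ).
(b)–(d): forbidden (ΔS, ΔJ).
(b)–(e): forbidden (parity, ΔS, ΔL, ΔJ).
(c)–(d): allowed.
(c)–(e): forbidden (parity).
(d)–(e): allowed.
Allowed pairs: 3 of 10.

3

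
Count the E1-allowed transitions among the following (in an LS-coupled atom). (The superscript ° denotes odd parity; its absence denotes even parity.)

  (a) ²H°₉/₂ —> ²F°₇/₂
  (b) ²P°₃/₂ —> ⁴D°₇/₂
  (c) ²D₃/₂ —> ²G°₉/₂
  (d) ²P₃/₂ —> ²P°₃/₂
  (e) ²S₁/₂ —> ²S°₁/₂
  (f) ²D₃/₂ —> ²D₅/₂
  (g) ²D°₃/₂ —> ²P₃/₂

(a) forbidden (parity, ΔL fail)
(b) forbidden (parity, ΔS, ΔJ fail)
(c) forbidden (ΔL, ΔJ fail)
(d) allowed
(e) forbidden (ΔL fails)
(f) forbidden (parity fails)
(g) allowed
Total allowed: 2 of 7.

2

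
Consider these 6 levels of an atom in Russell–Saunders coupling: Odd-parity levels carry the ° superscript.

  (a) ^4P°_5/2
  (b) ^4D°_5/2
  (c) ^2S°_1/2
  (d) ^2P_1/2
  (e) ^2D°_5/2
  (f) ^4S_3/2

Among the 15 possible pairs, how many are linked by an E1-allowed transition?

2

(a)–(b): forbidden (parity).
(a)–(c): forbidden (parity, ΔS, ΔJ).
(a)–(d): forbidden (ΔS, ΔJ).
(a)–(e): forbidden (parity, ΔS).
(a)–(f): allowed.
(b)–(c): forbidden (parity, ΔS, ΔL, ΔJ).
(b)–(d): forbidden (ΔS, ΔJ).
(b)–(e): forbidden (parity, ΔS).
(b)–(f): forbidden (ΔL).
(c)–(d): allowed.
(c)–(e): forbidden (parity, ΔL, ΔJ).
(c)–(f): forbidden (ΔS, ΔL).
(d)–(e): forbidden (ΔJ).
(d)–(f): forbidden (parity, ΔS).
(e)–(f): forbidden (ΔS, ΔL).
Allowed pairs: 2 of 15.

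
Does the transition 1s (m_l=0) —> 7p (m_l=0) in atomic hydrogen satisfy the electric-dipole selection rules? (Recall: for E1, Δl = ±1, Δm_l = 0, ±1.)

allowed

Initial l = 0, final l = 1, so Δl = +1. E1 requires Δl = ±1: satisfied.
m_l: 0 → 0 (Δm_l = +0). |Δm_l| ≤ 1 satisfied.
All E1 selection rules are satisfied.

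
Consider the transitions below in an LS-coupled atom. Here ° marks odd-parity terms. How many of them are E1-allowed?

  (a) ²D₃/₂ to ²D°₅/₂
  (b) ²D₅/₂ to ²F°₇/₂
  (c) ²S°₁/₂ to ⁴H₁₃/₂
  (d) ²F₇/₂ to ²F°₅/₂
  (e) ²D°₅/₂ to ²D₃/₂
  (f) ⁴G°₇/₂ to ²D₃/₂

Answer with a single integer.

4

(a) allowed
(b) allowed
(c) forbidden (ΔS, ΔL, ΔJ fail)
(d) allowed
(e) allowed
(f) forbidden (ΔS, ΔL, ΔJ fail)
Total allowed: 4 of 6.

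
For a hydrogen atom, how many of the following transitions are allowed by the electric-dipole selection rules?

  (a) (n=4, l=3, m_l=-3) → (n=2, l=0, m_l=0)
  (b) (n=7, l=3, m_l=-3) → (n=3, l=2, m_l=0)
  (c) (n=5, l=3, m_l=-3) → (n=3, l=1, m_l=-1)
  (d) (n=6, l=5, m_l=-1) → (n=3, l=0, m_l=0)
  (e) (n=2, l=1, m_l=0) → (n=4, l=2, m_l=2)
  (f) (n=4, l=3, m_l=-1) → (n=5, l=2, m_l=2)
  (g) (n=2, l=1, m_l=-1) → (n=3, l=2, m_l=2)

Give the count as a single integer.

0

(a) forbidden — Δl = -3 (E1 requires Δl = ±1); Δm_l = +3 (E1 requires Δm_l = 0, ±1)
(b) forbidden — Δm_l = +3 (E1 requires Δm_l = 0, ±1)
(c) forbidden — Δl = -2 (E1 requires Δl = ±1); Δm_l = +2 (E1 requires Δm_l = 0, ±1)
(d) forbidden — Δl = -5 (E1 requires Δl = ±1)
(e) forbidden — Δm_l = +2 (E1 requires Δm_l = 0, ±1)
(f) forbidden — Δm_l = +3 (E1 requires Δm_l = 0, ±1)
(g) forbidden — Δm_l = +3 (E1 requires Δm_l = 0, ±1)
Total allowed: 0 of 7.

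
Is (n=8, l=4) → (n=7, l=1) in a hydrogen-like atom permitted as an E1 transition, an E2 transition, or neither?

neither

Δl = 1 − 4 = -3; l_i + l_f = 5.
E1 (Δl = ±1): not satisfied.
E2 (Δl = 0,±2, l_i+l_f ≥ 2): not satisfied.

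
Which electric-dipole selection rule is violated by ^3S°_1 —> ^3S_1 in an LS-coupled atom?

Initial level: S=1, L=0, J=1, parity odd. Final level: S=1, L=0, J=1, parity even.
Parity must change: odd → even — satisfied.
ΔS = 0: S: 1 → 1 — satisfied.
ΔL = 0, ±1 (not L=0↔0): L: 0 → 0, ΔL = +0 — violated.
ΔJ = 0, ±1 (not J=0↔0): J: 1 → 1, ΔJ = +0 — satisfied.

the L=0 ↔ L=0 exclusion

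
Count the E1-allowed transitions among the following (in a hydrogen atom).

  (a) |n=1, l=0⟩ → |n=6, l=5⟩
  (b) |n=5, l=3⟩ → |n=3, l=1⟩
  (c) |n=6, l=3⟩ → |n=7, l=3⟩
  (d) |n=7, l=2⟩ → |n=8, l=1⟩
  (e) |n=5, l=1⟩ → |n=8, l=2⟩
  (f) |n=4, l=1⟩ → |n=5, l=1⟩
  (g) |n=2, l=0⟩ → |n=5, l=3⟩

(a) forbidden — Δl = +5 (E1 requires Δl = ±1)
(b) forbidden — Δl = -2 (E1 requires Δl = ±1)
(c) forbidden — Δl = +0 (E1 requires Δl = ±1)
(d) allowed
(e) allowed
(f) forbidden — Δl = +0 (E1 requires Δl = ±1)
(g) forbidden — Δl = +3 (E1 requires Δl = ±1)
Total allowed: 2 of 7.

2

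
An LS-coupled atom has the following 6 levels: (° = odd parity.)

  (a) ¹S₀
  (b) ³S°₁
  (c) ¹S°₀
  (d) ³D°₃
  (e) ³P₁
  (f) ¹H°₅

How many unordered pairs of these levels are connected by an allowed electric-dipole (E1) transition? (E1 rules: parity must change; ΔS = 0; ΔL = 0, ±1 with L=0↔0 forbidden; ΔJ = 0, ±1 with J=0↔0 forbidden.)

1

(a)–(b): forbidden (ΔS, ΔL).
(a)–(c): forbidden (ΔL, ΔJ).
(a)–(d): forbidden (ΔS, ΔL, ΔJ).
(a)–(e): forbidden (parity, ΔS).
(a)–(f): forbidden (ΔL, ΔJ).
(b)–(c): forbidden (parity, ΔS, ΔL).
(b)–(d): forbidden (parity, ΔL, ΔJ).
(b)–(e): allowed.
(b)–(f): forbidden (parity, ΔS, ΔL, ΔJ).
(c)–(d): forbidden (parity, ΔS, ΔL, ΔJ).
(c)–(e): forbidden (ΔS).
(c)–(f): forbidden (parity, ΔL, ΔJ).
(d)–(e): forbidden (ΔJ).
(d)–(f): forbidden (parity, ΔS, ΔL, ΔJ).
(e)–(f): forbidden (ΔS, ΔL, ΔJ).
Allowed pairs: 1 of 15.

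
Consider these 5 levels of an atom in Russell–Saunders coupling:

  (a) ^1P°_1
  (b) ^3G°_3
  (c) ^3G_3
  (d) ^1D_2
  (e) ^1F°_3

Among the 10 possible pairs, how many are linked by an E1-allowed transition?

(a)–(b): forbidden (parity, ΔS, ΔL, ΔJ).
(a)–(c): forbidden (ΔS, ΔL, ΔJ).
(a)–(d): allowed.
(a)–(e): forbidden (parity, ΔL, ΔJ).
(b)–(c): allowed.
(b)–(d): forbidden (ΔS, ΔL).
(b)–(e): forbidden (parity, ΔS).
(c)–(d): forbidden (parity, ΔS, ΔL).
(c)–(e): forbidden (ΔS).
(d)–(e): allowed.
Allowed pairs: 3 of 10.

3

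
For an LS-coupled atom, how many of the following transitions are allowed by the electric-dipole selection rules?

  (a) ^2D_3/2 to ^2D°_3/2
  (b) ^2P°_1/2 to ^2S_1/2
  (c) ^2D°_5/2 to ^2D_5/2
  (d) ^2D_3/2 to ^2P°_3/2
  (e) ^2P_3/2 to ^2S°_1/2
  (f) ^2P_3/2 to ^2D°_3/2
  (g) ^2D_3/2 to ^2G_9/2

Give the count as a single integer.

6

(a) allowed
(b) allowed
(c) allowed
(d) allowed
(e) allowed
(f) allowed
(g) forbidden (parity, ΔL, ΔJ fail)
Total allowed: 6 of 7.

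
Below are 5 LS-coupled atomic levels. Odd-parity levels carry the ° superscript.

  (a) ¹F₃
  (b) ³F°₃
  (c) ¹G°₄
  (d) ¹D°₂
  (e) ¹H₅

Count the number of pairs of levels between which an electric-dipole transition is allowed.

3

(a)–(b): forbidden (ΔS).
(a)–(c): allowed.
(a)–(d): allowed.
(a)–(e): forbidden (parity, ΔL, ΔJ).
(b)–(c): forbidden (parity, ΔS).
(b)–(d): forbidden (parity, ΔS).
(b)–(e): forbidden (ΔS, ΔL, ΔJ).
(c)–(d): forbidden (parity, ΔL, ΔJ).
(c)–(e): allowed.
(d)–(e): forbidden (ΔL, ΔJ).
Allowed pairs: 3 of 10.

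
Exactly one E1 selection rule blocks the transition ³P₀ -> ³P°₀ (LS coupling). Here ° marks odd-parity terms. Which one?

Parity must change: even → odd — satisfied.
ΔL = 0, ±1 (not L=0↔0): L: 1 → 1, ΔL = +0 — satisfied.
ΔS = 0: S: 1 → 1 — satisfied.
ΔJ = 0, ±1 (not J=0↔0): J: 0 → 0, ΔJ = +0 — violated.

the J=0 ↔ J=0 exclusion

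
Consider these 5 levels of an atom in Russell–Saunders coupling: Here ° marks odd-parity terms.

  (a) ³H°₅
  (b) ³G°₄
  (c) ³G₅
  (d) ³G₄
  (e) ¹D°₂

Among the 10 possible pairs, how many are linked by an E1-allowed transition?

(a)–(b): forbidden (parity).
(a)–(c): allowed.
(a)–(d): allowed.
(a)–(e): forbidden (parity, ΔS, ΔL, ΔJ).
(b)–(c): allowed.
(b)–(d): allowed.
(b)–(e): forbidden (parity, ΔS, ΔL, ΔJ).
(c)–(d): forbidden (parity).
(c)–(e): forbidden (ΔS, ΔL, ΔJ).
(d)–(e): forbidden (ΔS, ΔL, ΔJ).
Allowed pairs: 4 of 10.

4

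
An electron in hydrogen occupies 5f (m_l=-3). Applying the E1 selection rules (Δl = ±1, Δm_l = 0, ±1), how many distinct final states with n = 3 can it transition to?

E1 requires Δl = ±1, so l_f ∈ {2, 4}; with 0 ≤ l_f ≤ n_f−1 = 2, the allowed l_f values are {2}.
For l_f = 2: m_f ∈ {m_i−1, m_i, m_i+1} ∩ [−2, 2] = {-2} → 1 state.
Total: 1.

1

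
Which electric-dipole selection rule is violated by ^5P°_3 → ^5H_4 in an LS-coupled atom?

Parity must change: odd → even — ✓.
ΔS = 0: S: 2 → 2 — ✓.
ΔL = 0, ±1 (not L=0↔0): L: 1 → 5, ΔL = +4 — ✗.
ΔJ = 0, ±1 (not J=0↔0): J: 3 → 4, ΔJ = +1 — ✓.

the ΔL = 0, ±1 rule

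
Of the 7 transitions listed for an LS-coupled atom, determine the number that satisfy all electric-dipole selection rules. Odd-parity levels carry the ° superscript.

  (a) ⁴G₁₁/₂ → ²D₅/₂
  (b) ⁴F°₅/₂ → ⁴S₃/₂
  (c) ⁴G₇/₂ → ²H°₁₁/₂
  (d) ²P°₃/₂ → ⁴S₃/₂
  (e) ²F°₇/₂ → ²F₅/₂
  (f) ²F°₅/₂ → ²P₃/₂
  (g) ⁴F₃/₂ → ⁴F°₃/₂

2

(a) forbidden (parity, ΔS, ΔL, ΔJ fail)
(b) forbidden (ΔL fails)
(c) forbidden (ΔS, ΔJ fail)
(d) forbidden (ΔS fails)
(e) allowed
(f) forbidden (ΔL fails)
(g) allowed
Total allowed: 2 of 7.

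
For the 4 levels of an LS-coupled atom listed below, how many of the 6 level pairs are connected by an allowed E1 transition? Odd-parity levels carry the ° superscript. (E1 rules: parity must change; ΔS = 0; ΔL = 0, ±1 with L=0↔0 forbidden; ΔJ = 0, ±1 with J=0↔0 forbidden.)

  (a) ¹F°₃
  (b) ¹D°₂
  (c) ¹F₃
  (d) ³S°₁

2

(a)–(b): forbidden (parity).
(a)–(c): allowed.
(a)–(d): forbidden (parity, ΔS, ΔL, ΔJ).
(b)–(c): allowed.
(b)–(d): forbidden (parity, ΔS, ΔL).
(c)–(d): forbidden (ΔS, ΔL, ΔJ).
Allowed pairs: 2 of 6.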